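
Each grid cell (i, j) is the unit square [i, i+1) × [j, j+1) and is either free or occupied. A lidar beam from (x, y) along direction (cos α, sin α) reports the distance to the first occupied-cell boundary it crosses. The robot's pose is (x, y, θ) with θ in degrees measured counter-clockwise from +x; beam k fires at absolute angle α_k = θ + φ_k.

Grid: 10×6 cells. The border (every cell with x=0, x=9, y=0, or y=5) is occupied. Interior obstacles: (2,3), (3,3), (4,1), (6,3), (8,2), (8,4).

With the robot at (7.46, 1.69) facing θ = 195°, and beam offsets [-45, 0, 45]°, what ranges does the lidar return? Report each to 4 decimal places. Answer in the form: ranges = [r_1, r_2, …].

ranges = [3.9953, 2.5468, 0.7967]

beam 1: φ=-45°, α=150°
  direction (-0.8660, 0.5000); cell (7,1); t to first gridline: x 0.5312, y 0.6200 (then +1.1547 / +2.0000)
    (6,1) via x @ 0.5312
    (6,2) via y @ 0.6200
    (5,2) via x @ 1.6859
    (5,3) via y @ 2.6200
    (4,3) via x @ 2.8406
    (3,3) via x @ 3.9953  # hit
  → r_1 = 3.9953
beam 2: φ=0°, α=195°
  direction (-0.9659, -0.2588); cell (7,1); t to first gridline: x 0.4762, y 2.6660 (then +1.0353 / +3.8637)
    (6,1) via x @ 0.4762
    (5,1) via x @ 1.5115
    (4,1) via x @ 2.5468  # hit
  → r_2 = 2.5468
beam 3: φ=45°, α=240°
  direction (-0.5000, -0.8660); cell (7,1); t to first gridline: x 0.9200, y 0.7967 (then +2.0000 / +1.1547)
    (7,0) via y @ 0.7967  # hit
  → r_3 = 0.7967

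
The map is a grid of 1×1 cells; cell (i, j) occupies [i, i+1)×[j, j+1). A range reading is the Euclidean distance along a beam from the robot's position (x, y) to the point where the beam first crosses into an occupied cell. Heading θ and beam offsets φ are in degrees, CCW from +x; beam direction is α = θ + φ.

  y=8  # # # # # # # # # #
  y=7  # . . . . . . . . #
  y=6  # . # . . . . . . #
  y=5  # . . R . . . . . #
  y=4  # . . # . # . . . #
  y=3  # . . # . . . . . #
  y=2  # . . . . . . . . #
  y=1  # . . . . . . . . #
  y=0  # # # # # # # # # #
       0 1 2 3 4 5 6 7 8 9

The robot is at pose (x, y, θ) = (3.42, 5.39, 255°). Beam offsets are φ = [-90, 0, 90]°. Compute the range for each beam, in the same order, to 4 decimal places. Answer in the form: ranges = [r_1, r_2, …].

ranges = [2.5054, 0.4038, 1.6357]

beam 1: φ=-90°, α=165°
  d=(-0.9659,0.2588)  start (3,5)  tX=0.4348 tY=2.3569  stride 1/|dx|=1.0353 1/|dy|=3.8637
    cross x-line → (2,5), t=0.4348
    cross x-line → (1,5), t=1.4701
    cross y-line → (1,6), t=2.3569
    cross x-line → (0,6), t=2.5054 (wall)
  → r_1 = 2.5054
beam 2: φ=0°, α=255°
  d=(-0.2588,-0.9659)  start (3,5)  tX=1.6228 tY=0.4038  stride 1/|dx|=3.8637 1/|dy|=1.0353
    cross y-line → (3,4), t=0.4038 (wall)
  → r_2 = 0.4038
beam 3: φ=90°, α=345°
  d=(0.9659,-0.2588)  start (3,5)  tX=0.6005 tY=1.5068  stride 1/|dx|=1.0353 1/|dy|=3.8637
    cross x-line → (4,5), t=0.6005
    cross y-line → (4,4), t=1.5068
    cross x-line → (5,4), t=1.6357 (wall)
  → r_3 = 1.6357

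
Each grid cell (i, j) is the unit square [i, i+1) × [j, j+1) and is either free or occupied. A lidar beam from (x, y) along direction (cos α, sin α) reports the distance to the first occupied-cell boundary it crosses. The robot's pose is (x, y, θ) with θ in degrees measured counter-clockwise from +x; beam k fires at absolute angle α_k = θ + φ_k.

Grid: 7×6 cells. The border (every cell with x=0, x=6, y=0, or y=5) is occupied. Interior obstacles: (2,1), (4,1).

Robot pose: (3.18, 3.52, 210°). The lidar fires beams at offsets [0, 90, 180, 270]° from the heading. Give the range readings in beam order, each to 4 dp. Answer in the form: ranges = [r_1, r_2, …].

beam 1: φ=0°, α=210°
  direction (-0.8660, -0.5000); cell (3,3); t to first gridline: x 0.2078, y 1.0400 (then +1.1547 / +2.0000)
    (2,3) via x @ 0.2078
    (2,2) via y @ 1.0400
    (1,2) via x @ 1.3625
    (0,2) via x @ 2.5172  # hit
  → r_1 = 2.5172
beam 2: φ=90°, α=300°
  direction (0.5000, -0.8660); cell (3,3); t to first gridline: x 1.6400, y 0.6004 (then +2.0000 / +1.1547)
    (3,2) via y @ 0.6004
    (4,2) via x @ 1.6400
    (4,1) via y @ 1.7551  # hit
  → r_2 = 1.7551
beam 3: φ=180°, α=30°
  direction (0.8660, 0.5000); cell (3,3); t to first gridline: x 0.9469, y 0.9600 (then +1.1547 / +2.0000)
    (4,3) via x @ 0.9469
    (4,4) via y @ 0.9600
    (5,4) via x @ 2.1016
    (5,5) via y @ 2.9600  # hit
  → r_3 = 2.9600
beam 4: φ=270°, α=120°
  direction (-0.5000, 0.8660); cell (3,3); t to first gridline: x 0.3600, y 0.5543 (then +2.0000 / +1.1547)
    (2,3) via x @ 0.3600
    (2,4) via y @ 0.5543
    (2,5) via y @ 1.7090  # hit
  → r_4 = 1.7090

ranges = [2.5172, 1.7551, 2.9600, 1.7090]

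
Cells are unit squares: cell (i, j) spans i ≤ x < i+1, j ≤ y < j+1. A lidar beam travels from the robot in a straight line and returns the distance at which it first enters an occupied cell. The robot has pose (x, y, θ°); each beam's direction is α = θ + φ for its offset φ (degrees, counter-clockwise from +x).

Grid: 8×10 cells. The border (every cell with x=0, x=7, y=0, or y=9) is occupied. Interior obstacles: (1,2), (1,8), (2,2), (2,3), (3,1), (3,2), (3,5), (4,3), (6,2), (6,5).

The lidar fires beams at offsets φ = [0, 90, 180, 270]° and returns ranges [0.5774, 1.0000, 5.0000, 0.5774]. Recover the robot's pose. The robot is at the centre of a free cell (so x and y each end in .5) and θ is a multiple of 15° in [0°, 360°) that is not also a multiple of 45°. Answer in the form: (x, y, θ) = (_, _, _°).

Candidates: 38 free-cell centres × 16 headings = 608 poses. Raycast each; keep the one whose scan matches to 4 dp.
  (6.5, 8.5, 15°): beam 1 = 0.5176 ≠ 0.5774 ✗
  (2.5, 6.5, 105°): beam 1 = 1.9319 ≠ 0.5774 ✗
  (6.5, 3.5, 285°): beam 1 = 0.5176 ≠ 0.5774 ✗
  (3.5, 6.5, 255°): beam 1 = 0.5176 ≠ 0.5774 ✗
  (2.5, 1.5, 105°): beam 1 = 0.5176 ≠ 0.5774 ✗
  …
  (6.5, 6.5, 330°): r_1=0.5774, r_2=1.0000, r_3=5.0000, r_4=0.5774 — all match ✓
Unique over the lattice → pose = (6.5, 6.5, 330°).

(x, y, θ) = (6.5, 6.5, 330°)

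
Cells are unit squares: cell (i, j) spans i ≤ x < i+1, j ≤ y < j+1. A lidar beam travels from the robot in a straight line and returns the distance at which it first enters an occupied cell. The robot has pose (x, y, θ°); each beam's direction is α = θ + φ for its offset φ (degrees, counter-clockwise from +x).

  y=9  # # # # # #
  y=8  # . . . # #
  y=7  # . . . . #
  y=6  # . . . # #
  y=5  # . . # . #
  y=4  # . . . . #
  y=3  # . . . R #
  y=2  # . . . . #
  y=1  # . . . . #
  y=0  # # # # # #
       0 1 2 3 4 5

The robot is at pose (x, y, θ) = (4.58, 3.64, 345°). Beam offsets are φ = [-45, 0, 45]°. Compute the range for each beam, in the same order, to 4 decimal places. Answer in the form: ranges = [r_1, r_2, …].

ranges = [0.8400, 0.4348, 0.4850]

beam 1: φ=-45°, α=300°
  cosα=0.5000 sinα=-0.8660 | (4,3) | tMaxX 0.8400 tMaxY 0.7390 | tΔX 2.0000 tΔY 1.1547
    t=0.7390 [y] (4,2)
    t=0.8400 [x] (5,2) — stop
  → r_1 = 0.8400
beam 2: φ=0°, α=345°
  cosα=0.9659 sinα=-0.2588 | (4,3) | tMaxX 0.4348 tMaxY 2.4728 | tΔX 1.0353 tΔY 3.8637
    t=0.4348 [x] (5,3) — stop
  → r_2 = 0.4348
beam 3: φ=45°, α=30°
  cosα=0.8660 sinα=0.5000 | (4,3) | tMaxX 0.4850 tMaxY 0.7200 | tΔX 1.1547 tΔY 2.0000
    t=0.4850 [x] (5,3) — stop
  → r_3 = 0.4850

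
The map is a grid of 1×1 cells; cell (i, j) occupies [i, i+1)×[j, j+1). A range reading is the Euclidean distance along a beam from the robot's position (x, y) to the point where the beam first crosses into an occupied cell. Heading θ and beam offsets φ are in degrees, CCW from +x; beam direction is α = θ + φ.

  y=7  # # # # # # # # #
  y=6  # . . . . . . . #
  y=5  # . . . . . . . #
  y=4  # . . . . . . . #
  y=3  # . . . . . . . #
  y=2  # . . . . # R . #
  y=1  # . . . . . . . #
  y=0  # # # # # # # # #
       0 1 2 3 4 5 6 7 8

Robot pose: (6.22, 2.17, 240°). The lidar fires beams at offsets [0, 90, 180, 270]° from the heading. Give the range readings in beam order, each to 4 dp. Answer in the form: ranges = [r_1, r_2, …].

beam 1: φ=0°, α=240°
  d=(-0.5000,-0.8660)  start (6,2)  tX=0.4400 tY=0.1963  stride 1/|dx|=2.0000 1/|dy|=1.1547
    cross y-line → (6,1), t=0.1963
    cross x-line → (5,1), t=0.4400
    cross y-line → (5,0), t=1.3510 (wall)
  → r_1 = 1.3510
beam 2: φ=90°, α=330°
  d=(0.8660,-0.5000)  start (6,2)  tX=0.9007 tY=0.3400  stride 1/|dx|=1.1547 1/|dy|=2.0000
    cross y-line → (6,1), t=0.3400
    cross x-line → (7,1), t=0.9007
    cross x-line → (8,1), t=2.0554 (wall)
  → r_2 = 2.0554
beam 3: φ=180°, α=60°
  d=(0.5000,0.8660)  start (6,2)  tX=1.5600 tY=0.9584  stride 1/|dx|=2.0000 1/|dy|=1.1547
    cross y-line → (6,3), t=0.9584
    cross x-line → (7,3), t=1.5600
    cross y-line → (7,4), t=2.1131
    cross y-line → (7,5), t=3.2678
    cross x-line → (8,5), t=3.5600 (wall)
  → r_3 = 3.5600
beam 4: φ=270°, α=150°
  d=(-0.8660,0.5000)  start (6,2)  tX=0.2540 tY=1.6600  stride 1/|dx|=1.1547 1/|dy|=2.0000
    cross x-line → (5,2), t=0.2540 (wall)
  → r_4 = 0.2540

ranges = [1.3510, 2.0554, 3.5600, 0.2540]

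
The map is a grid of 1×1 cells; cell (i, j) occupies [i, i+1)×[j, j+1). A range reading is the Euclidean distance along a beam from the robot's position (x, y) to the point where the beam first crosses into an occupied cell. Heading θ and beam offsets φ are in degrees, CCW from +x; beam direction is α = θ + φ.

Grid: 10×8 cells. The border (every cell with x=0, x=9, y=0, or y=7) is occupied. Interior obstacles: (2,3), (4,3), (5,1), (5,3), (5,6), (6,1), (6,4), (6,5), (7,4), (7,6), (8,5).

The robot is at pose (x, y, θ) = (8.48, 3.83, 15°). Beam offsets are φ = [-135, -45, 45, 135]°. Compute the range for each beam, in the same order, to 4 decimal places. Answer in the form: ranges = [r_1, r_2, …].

beam 1: φ=-135°, α=240°
  direction (-0.5000, -0.8660); cell (8,3); t to first gridline: x 0.9600, y 0.9584 (then +2.0000 / +1.1547)
    (8,2) via y @ 0.9584
    (7,2) via x @ 0.9600
    (7,1) via y @ 2.1131
    (6,1) via x @ 2.9600  # hit
  → r_1 = 2.9600
beam 2: φ=-45°, α=330°
  direction (0.8660, -0.5000); cell (8,3); t to first gridline: x 0.6004, y 1.6600 (then +1.1547 / +2.0000)
    (9,3) via x @ 0.6004  # hit
  → r_2 = 0.6004
beam 3: φ=45°, α=60°
  direction (0.5000, 0.8660); cell (8,3); t to first gridline: x 1.0400, y 0.1963 (then +2.0000 / +1.1547)
    (8,4) via y @ 0.1963
    (9,4) via x @ 1.0400  # hit
  → r_3 = 1.0400
beam 4: φ=135°, α=150°
  direction (-0.8660, 0.5000); cell (8,3); t to first gridline: x 0.5543, y 0.3400 (then +1.1547 / +2.0000)
    (8,4) via y @ 0.3400
    (7,4) via x @ 0.5543  # hit
  → r_4 = 0.5543

ranges = [2.9600, 0.6004, 1.0400, 0.5543]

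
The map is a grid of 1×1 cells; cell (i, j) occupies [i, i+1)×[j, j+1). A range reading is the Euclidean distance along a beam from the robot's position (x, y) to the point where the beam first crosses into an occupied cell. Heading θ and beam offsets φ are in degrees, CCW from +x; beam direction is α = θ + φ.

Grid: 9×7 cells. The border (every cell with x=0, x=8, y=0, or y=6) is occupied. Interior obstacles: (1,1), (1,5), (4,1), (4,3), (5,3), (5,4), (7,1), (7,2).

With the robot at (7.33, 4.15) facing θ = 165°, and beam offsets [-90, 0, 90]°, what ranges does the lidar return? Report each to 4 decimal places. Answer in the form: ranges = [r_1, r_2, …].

beam 1: φ=-90°, α=75°
  cosα=0.2588 sinα=0.9659 | (7,4) | tMaxX 2.5887 tMaxY 0.8800 | tΔX 3.8637 tΔY 1.0353
    t=0.8800 [y] (7,5)
    t=1.9153 [y] (7,6) — stop
  → r_1 = 1.9153
beam 2: φ=0°, α=165°
  cosα=-0.9659 sinα=0.2588 | (7,4) | tMaxX 0.3416 tMaxY 3.2841 | tΔX 1.0353 tΔY 3.8637
    t=0.3416 [x] (6,4)
    t=1.3769 [x] (5,4) — stop
  → r_2 = 1.3769
beam 3: φ=90°, α=255°
  cosα=-0.2588 sinα=-0.9659 | (7,4) | tMaxX 1.2750 tMaxY 0.1553 | tΔX 3.8637 tΔY 1.0353
    t=0.1553 [y] (7,3)
    t=1.1906 [y] (7,2) — stop
  → r_3 = 1.1906

ranges = [1.9153, 1.3769, 1.1906]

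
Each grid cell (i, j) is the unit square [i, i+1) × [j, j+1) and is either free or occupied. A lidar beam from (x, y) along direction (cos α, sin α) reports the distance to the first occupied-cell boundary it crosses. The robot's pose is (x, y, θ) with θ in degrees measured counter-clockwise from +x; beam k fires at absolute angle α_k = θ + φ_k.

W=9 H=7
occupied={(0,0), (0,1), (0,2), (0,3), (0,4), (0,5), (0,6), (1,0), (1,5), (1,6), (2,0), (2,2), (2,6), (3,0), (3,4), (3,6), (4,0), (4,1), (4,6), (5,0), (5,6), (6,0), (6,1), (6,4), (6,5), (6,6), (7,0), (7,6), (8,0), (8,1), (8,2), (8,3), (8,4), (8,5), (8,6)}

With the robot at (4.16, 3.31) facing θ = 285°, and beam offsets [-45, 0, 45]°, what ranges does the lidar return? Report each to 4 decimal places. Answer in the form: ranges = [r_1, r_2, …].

beam 1: φ=-45°, α=240°
  direction (-0.5000, -0.8660); cell (4,3); t to first gridline: x 0.3200, y 0.3580 (then +2.0000 / +1.1547)
    (3,3) via x @ 0.3200
    (3,2) via y @ 0.3580
    (3,1) via y @ 1.5127
    (2,1) via x @ 2.3200
    (2,0) via y @ 2.6674  # hit
  → r_1 = 2.6674
beam 2: φ=0°, α=285°
  direction (0.2588, -0.9659); cell (4,3); t to first gridline: x 3.2455, y 0.3209 (then +3.8637 / +1.0353)
    (4,2) via y @ 0.3209
    (4,1) via y @ 1.3562  # hit
  → r_2 = 1.3562
beam 3: φ=45°, α=330°
  direction (0.8660, -0.5000); cell (4,3); t to first gridline: x 0.9699, y 0.6200 (then +1.1547 / +2.0000)
    (4,2) via y @ 0.6200
    (5,2) via x @ 0.9699
    (6,2) via x @ 2.1246
    (6,1) via y @ 2.6200  # hit
  → r_3 = 2.6200

ranges = [2.6674, 1.3562, 2.6200]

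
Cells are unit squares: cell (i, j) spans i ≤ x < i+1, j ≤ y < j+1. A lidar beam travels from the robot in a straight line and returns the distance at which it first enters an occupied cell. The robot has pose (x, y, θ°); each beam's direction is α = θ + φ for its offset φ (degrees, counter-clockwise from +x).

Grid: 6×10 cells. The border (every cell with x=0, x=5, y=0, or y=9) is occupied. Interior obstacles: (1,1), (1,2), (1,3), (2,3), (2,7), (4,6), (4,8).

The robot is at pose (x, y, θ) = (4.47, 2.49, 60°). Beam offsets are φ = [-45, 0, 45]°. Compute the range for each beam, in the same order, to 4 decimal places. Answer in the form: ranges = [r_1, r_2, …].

beam 1: φ=-45°, α=15°
  direction (0.9659, 0.2588); cell (4,2); t to first gridline: x 0.5487, y 1.9705 (then +1.0353 / +3.8637)
    (5,2) via x @ 0.5487  # hit
  → r_1 = 0.5487
beam 2: φ=0°, α=60°
  direction (0.5000, 0.8660); cell (4,2); t to first gridline: x 1.0600, y 0.5889 (then +2.0000 / +1.1547)
    (4,3) via y @ 0.5889
    (5,3) via x @ 1.0600  # hit
  → r_2 = 1.0600
beam 3: φ=45°, α=105°
  direction (-0.2588, 0.9659); cell (4,2); t to first gridline: x 1.8159, y 0.5280 (then +3.8637 / +1.0353)
    (4,3) via y @ 0.5280
    (4,4) via y @ 1.5633
    (3,4) via x @ 1.8159
    (3,5) via y @ 2.5985
    (3,6) via y @ 3.6338
    (3,7) via y @ 4.6691
    (2,7) via x @ 5.6796  # hit
  → r_3 = 5.6796

ranges = [0.5487, 1.0600, 5.6796]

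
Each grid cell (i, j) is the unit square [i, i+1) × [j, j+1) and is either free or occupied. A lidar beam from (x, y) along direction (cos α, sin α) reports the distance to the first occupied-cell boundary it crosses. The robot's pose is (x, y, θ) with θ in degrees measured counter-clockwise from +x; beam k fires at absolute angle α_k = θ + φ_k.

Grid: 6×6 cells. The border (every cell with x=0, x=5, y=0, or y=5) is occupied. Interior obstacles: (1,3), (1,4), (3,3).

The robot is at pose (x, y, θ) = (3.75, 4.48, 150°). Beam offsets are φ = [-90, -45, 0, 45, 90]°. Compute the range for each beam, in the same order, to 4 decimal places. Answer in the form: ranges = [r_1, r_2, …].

ranges = [0.6004, 0.5383, 1.0400, 1.8117, 0.5543]

beam 1: φ=-90°, α=60°
  dir = (cos 60°, sin 60°) = (0.5000, 0.8660); from cell (3,4)
  next x-line at t=0.5000, next y-line at t=0.6004; Δt_x=2.0000, Δt_y=1.1547
    x: enter (4,4) at t=0.5000
    y: enter (4,5) at t=0.6004 ← occupied
  → r_1 = 0.6004
beam 2: φ=-45°, α=105°
  dir = (cos 105°, sin 105°) = (-0.2588, 0.9659); from cell (3,4)
  next x-line at t=2.8978, next y-line at t=0.5383; Δt_x=3.8637, Δt_y=1.0353
    y: enter (3,5) at t=0.5383 ← occupied
  → r_2 = 0.5383
beam 3: φ=0°, α=150°
  dir = (cos 150°, sin 150°) = (-0.8660, 0.5000); from cell (3,4)
  next x-line at t=0.8660, next y-line at t=1.0400; Δt_x=1.1547, Δt_y=2.0000
    x: enter (2,4) at t=0.8660
    y: enter (2,5) at t=1.0400 ← occupied
  → r_3 = 1.0400
beam 4: φ=45°, α=195°
  dir = (cos 195°, sin 195°) = (-0.9659, -0.2588); from cell (3,4)
  next x-line at t=0.7765, next y-line at t=1.8546; Δt_x=1.0353, Δt_y=3.8637
    x: enter (2,4) at t=0.7765
    x: enter (1,4) at t=1.8117 ← occupied
  → r_4 = 1.8117
beam 5: φ=90°, α=240°
  dir = (cos 240°, sin 240°) = (-0.5000, -0.8660); from cell (3,4)
  next x-line at t=1.5000, next y-line at t=0.5543; Δt_x=2.0000, Δt_y=1.1547
    y: enter (3,3) at t=0.5543 ← occupied
  → r_5 = 0.5543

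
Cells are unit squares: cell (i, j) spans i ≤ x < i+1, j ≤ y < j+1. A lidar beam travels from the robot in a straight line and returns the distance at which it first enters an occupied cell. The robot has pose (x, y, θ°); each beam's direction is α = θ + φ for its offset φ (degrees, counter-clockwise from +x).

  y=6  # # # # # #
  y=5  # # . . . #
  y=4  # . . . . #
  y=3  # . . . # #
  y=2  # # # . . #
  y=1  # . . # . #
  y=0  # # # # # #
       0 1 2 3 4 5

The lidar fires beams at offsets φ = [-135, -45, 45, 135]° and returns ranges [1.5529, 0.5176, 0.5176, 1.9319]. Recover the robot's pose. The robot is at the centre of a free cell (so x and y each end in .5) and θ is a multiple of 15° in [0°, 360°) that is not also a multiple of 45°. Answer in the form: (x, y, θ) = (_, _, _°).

(x, y, θ) = (4.5, 5.5, 30°)

Enumerate (i+0.5, j+0.5, θ) over the 15 free cells and 16 admissible headings. For each, cast all 4 beams and compare to the given ranges.
  (3.5, 4.5, 150°): beam 2 = 1.5529 ≠ 0.5176 ✗
  (3.5, 3.5, 255°): beam 1 = 2.8868 ≠ 1.5529 ✗
  (2.5, 3.5, 240°): beam 1 = 1.9319 ≠ 1.5529 ✗
  (4.5, 4.5, 105°): beam 1 = 0.5774 ≠ 1.5529 ✗
  (3.5, 2.5, 240°): beam 1 = 3.6235 ≠ 1.5529 ✗
  …
  (4.5, 5.5, 30°): r_1=1.5529, r_2=0.5176, r_3=0.5176, r_4=1.9319 — all match ✓
Only this pose fits every beam.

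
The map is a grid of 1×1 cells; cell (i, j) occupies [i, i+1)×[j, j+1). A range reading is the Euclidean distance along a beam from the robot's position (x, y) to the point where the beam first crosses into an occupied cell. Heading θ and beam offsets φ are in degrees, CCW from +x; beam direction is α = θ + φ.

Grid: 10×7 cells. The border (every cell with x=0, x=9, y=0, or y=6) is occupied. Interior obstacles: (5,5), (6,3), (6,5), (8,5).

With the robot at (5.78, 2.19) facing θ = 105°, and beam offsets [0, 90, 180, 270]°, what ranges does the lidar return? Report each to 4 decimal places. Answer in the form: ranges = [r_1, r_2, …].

beam 1: φ=0°, α=105°
  dir = (cos 105°, sin 105°) = (-0.2588, 0.9659); from cell (5,2)
  next x-line at t=3.0137, next y-line at t=0.8386; Δt_x=3.8637, Δt_y=1.0353
    y: enter (5,3) at t=0.8386
    y: enter (5,4) at t=1.8738
    y: enter (5,5) at t=2.9091 ← occupied
  → r_1 = 2.9091
beam 2: φ=90°, α=195°
  dir = (cos 195°, sin 195°) = (-0.9659, -0.2588); from cell (5,2)
  next x-line at t=0.8075, next y-line at t=0.7341; Δt_x=1.0353, Δt_y=3.8637
    y: enter (5,1) at t=0.7341
    x: enter (4,1) at t=0.8075
    x: enter (3,1) at t=1.8428
    x: enter (2,1) at t=2.8781
    x: enter (1,1) at t=3.9133
    y: enter (1,0) at t=4.5978 ← occupied
  → r_2 = 4.5978
beam 3: φ=180°, α=285°
  dir = (cos 285°, sin 285°) = (0.2588, -0.9659); from cell (5,2)
  next x-line at t=0.8500, next y-line at t=0.1967; Δt_x=3.8637, Δt_y=1.0353
    y: enter (5,1) at t=0.1967
    x: enter (6,1) at t=0.8500
    y: enter (6,0) at t=1.2320 ← occupied
  → r_3 = 1.2320
beam 4: φ=270°, α=15°
  dir = (cos 15°, sin 15°) = (0.9659, 0.2588); from cell (5,2)
  next x-line at t=0.2278, next y-line at t=3.1296; Δt_x=1.0353, Δt_y=3.8637
    x: enter (6,2) at t=0.2278
    x: enter (7,2) at t=1.2630
    x: enter (8,2) at t=2.2983
    y: enter (8,3) at t=3.1296
    x: enter (9,3) at t=3.3336 ← occupied
  → r_4 = 3.3336

ranges = [2.9091, 4.5978, 1.2320, 3.3336]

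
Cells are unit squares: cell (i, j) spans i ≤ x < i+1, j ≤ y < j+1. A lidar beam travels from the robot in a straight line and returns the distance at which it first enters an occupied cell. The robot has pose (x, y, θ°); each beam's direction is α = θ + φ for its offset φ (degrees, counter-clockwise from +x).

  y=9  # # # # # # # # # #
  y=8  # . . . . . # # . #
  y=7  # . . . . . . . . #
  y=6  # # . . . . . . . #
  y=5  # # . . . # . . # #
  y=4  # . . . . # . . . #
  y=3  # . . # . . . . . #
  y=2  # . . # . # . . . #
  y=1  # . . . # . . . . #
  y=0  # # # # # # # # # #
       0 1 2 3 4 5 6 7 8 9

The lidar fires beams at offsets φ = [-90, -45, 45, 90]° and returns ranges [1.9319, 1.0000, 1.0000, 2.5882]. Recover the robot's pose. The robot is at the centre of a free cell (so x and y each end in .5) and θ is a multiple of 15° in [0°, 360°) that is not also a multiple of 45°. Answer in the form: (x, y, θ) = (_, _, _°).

(x, y, θ) = (6.5, 3.5, 195°)

Candidates: 53 free-cell centres × 16 headings = 848 poses. Raycast each; keep the one whose scan matches to 4 dp.
  (6.5, 3.5, 120°): beam 1 = 2.8868 ≠ 1.9319 ✗
  (1.5, 7.5, 210°): beam 1 = 1.0000 ≠ 1.9319 ✗
  (2.5, 5.5, 30°): beam 1 = 1.7321 ≠ 1.9319 ✗
  …
  (6.5, 3.5, 195°): r_1=1.9319, r_2=1.0000, r_3=1.0000, r_4=2.5882 — all match ✓
Only this pose fits every beam.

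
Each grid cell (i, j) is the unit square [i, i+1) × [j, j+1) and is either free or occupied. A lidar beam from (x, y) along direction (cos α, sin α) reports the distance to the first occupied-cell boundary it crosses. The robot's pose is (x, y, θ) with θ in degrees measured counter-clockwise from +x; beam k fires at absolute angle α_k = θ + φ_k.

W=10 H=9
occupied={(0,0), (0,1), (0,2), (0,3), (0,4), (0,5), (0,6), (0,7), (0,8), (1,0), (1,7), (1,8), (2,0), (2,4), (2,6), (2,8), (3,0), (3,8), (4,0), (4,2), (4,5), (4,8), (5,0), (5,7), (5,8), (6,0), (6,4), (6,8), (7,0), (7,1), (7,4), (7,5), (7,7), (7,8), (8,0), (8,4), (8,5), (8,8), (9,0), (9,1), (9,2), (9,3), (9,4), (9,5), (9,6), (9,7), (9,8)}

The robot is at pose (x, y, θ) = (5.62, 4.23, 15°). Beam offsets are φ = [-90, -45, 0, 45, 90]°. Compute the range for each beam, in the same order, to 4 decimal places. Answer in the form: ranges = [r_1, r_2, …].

beam 1: φ=-90°, α=285°
  direction (0.2588, -0.9659); cell (5,4); t to first gridline: x 1.4682, y 0.2381 (then +3.8637 / +1.0353)
    (5,3) via y @ 0.2381
    (5,2) via y @ 1.2734
    (6,2) via x @ 1.4682
    (6,1) via y @ 2.3087
    (6,0) via y @ 3.3439  # hit
  → r_1 = 3.3439
beam 2: φ=-45°, α=330°
  direction (0.8660, -0.5000); cell (5,4); t to first gridline: x 0.4388, y 0.4600 (then +1.1547 / +2.0000)
    (6,4) via x @ 0.4388  # hit
  → r_2 = 0.4388
beam 3: φ=0°, α=15°
  direction (0.9659, 0.2588); cell (5,4); t to first gridline: x 0.3934, y 2.9751 (then +1.0353 / +3.8637)
    (6,4) via x @ 0.3934  # hit
  → r_3 = 0.3934
beam 4: φ=45°, α=60°
  direction (0.5000, 0.8660); cell (5,4); t to first gridline: x 0.7600, y 0.8891 (then +2.0000 / +1.1547)
    (6,4) via x @ 0.7600  # hit
  → r_4 = 0.7600
beam 5: φ=90°, α=105°
  direction (-0.2588, 0.9659); cell (5,4); t to first gridline: x 2.3955, y 0.7972 (then +3.8637 / +1.0353)
    (5,5) via y @ 0.7972
    (5,6) via y @ 1.8324
    (4,6) via x @ 2.3955
    (4,7) via y @ 2.8677
    (4,8) via y @ 3.9030  # hit
  → r_5 = 3.9030

ranges = [3.3439, 0.4388, 0.3934, 0.7600, 3.9030]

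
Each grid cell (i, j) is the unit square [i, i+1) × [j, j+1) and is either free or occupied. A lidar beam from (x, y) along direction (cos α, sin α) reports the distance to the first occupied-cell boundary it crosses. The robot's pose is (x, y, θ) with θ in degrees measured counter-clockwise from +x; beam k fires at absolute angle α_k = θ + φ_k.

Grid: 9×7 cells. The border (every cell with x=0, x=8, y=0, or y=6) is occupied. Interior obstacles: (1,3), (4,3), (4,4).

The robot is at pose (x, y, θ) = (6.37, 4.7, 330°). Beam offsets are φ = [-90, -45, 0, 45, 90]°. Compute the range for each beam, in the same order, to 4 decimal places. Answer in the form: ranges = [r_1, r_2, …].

beam 1: φ=-90°, α=240°
  cosα=-0.5000 sinα=-0.8660 | (6,4) | tMaxX 0.7400 tMaxY 0.8083 | tΔX 2.0000 tΔY 1.1547
    t=0.7400 [x] (5,4)
    t=0.8083 [y] (5,3)
    t=1.9630 [y] (5,2)
    t=2.7400 [x] (4,2)
    t=3.1177 [y] (4,1)
    t=4.2724 [y] (4,0) — stop
  → r_1 = 4.2724
beam 2: φ=-45°, α=285°
  cosα=0.2588 sinα=-0.9659 | (6,4) | tMaxX 2.4341 tMaxY 0.7247 | tΔX 3.8637 tΔY 1.0353
    t=0.7247 [y] (6,3)
    t=1.7600 [y] (6,2)
    t=2.4341 [x] (7,2)
    t=2.7952 [y] (7,1)
    t=3.8305 [y] (7,0) — stop
  → r_2 = 3.8305
beam 3: φ=0°, α=330°
  cosα=0.8660 sinα=-0.5000 | (6,4) | tMaxX 0.7275 tMaxY 1.4000 | tΔX 1.1547 tΔY 2.0000
    t=0.7275 [x] (7,4)
    t=1.4000 [y] (7,3)
    t=1.8822 [x] (8,3) — stop
  → r_3 = 1.8822
beam 4: φ=45°, α=15°
  cosα=0.9659 sinα=0.2588 | (6,4) | tMaxX 0.6522 tMaxY 1.1591 | tΔX 1.0353 tΔY 3.8637
    t=0.6522 [x] (7,4)
    t=1.1591 [y] (7,5)
    t=1.6875 [x] (8,5) — stop
  → r_4 = 1.6875
beam 5: φ=90°, α=60°
  cosα=0.5000 sinα=0.8660 | (6,4) | tMaxX 1.2600 tMaxY 0.3464 | tΔX 2.0000 tΔY 1.1547
    t=0.3464 [y] (6,5)
    t=1.2600 [x] (7,5)
    t=1.5011 [y] (7,6) — stop
  → r_5 = 1.5011

ranges = [4.2724, 3.8305, 1.8822, 1.6875, 1.5011]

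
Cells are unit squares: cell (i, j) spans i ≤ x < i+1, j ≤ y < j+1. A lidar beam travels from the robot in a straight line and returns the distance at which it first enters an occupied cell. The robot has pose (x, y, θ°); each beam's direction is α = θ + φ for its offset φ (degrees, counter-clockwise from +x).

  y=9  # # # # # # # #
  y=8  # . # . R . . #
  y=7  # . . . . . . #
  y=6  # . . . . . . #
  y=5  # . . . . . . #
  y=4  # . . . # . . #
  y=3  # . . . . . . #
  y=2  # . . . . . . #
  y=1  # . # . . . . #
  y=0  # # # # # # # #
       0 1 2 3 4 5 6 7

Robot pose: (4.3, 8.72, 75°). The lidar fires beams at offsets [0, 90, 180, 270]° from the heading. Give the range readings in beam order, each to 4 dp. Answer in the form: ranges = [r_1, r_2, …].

beam 1: φ=0°, α=75°
  d=(0.2588,0.9659)  start (4,8)  tX=2.7046 tY=0.2899  stride 1/|dx|=3.8637 1/|dy|=1.0353
    cross y-line → (4,9), t=0.2899 (wall)
  → r_1 = 0.2899
beam 2: φ=90°, α=165°
  d=(-0.9659,0.2588)  start (4,8)  tX=0.3106 tY=1.0818  stride 1/|dx|=1.0353 1/|dy|=3.8637
    cross x-line → (3,8), t=0.3106
    cross y-line → (3,9), t=1.0818 (wall)
  → r_2 = 1.0818
beam 3: φ=180°, α=255°
  d=(-0.2588,-0.9659)  start (4,8)  tX=1.1591 tY=0.7454  stride 1/|dx|=3.8637 1/|dy|=1.0353
    cross y-line → (4,7), t=0.7454
    cross x-line → (3,7), t=1.1591
    cross y-line → (3,6), t=1.7807
    cross y-line → (3,5), t=2.8160
    cross y-line → (3,4), t=3.8512
    cross y-line → (3,3), t=4.8865
    cross x-line → (2,3), t=5.0228
    cross y-line → (2,2), t=5.9218
    cross y-line → (2,1), t=6.9571 (wall)
  → r_3 = 6.9571
beam 4: φ=270°, α=345°
  d=(0.9659,-0.2588)  start (4,8)  tX=0.7247 tY=2.7819  stride 1/|dx|=1.0353 1/|dy|=3.8637
    cross x-line → (5,8), t=0.7247
    cross x-line → (6,8), t=1.7600
    cross y-line → (6,7), t=2.7819
    cross x-line → (7,7), t=2.7952 (wall)
  → r_4 = 2.7952

ranges = [0.2899, 1.0818, 6.9571, 2.7952]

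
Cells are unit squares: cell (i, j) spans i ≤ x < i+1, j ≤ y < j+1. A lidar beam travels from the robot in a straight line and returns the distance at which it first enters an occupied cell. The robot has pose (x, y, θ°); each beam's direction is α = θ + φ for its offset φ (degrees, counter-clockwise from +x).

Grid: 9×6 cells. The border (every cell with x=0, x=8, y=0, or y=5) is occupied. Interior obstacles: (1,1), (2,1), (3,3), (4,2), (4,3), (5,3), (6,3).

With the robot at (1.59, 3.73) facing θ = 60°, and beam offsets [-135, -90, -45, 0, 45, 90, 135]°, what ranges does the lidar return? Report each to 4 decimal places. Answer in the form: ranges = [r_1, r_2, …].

beam 1: φ=-135°, α=285°
  d=(0.2588,-0.9659)  start (1,3)  tX=1.5841 tY=0.7558  stride 1/|dx|=3.8637 1/|dy|=1.0353
    cross y-line → (1,2), t=0.7558
    cross x-line → (2,2), t=1.5841
    cross y-line → (2,1), t=1.7910 (wall)
  → r_1 = 1.7910
beam 2: φ=-90°, α=330°
  d=(0.8660,-0.5000)  start (1,3)  tX=0.4734 tY=1.4600  stride 1/|dx|=1.1547 1/|dy|=2.0000
    cross x-line → (2,3), t=0.4734
    cross y-line → (2,2), t=1.4600
    cross x-line → (3,2), t=1.6281
    cross x-line → (4,2), t=2.7828 (wall)
  → r_2 = 2.7828
beam 3: φ=-45°, α=15°
  d=(0.9659,0.2588)  start (1,3)  tX=0.4245 tY=1.0432  stride 1/|dx|=1.0353 1/|dy|=3.8637
    cross x-line → (2,3), t=0.4245
    cross y-line → (2,4), t=1.0432
    cross x-line → (3,4), t=1.4597
    cross x-line → (4,4), t=2.4950
    cross x-line → (5,4), t=3.5303
    cross x-line → (6,4), t=4.5656
    cross y-line → (6,5), t=4.9069 (wall)
  → r_3 = 4.9069
beam 4: φ=0°, α=60°
  d=(0.5000,0.8660)  start (1,3)  tX=0.8200 tY=0.3118  stride 1/|dx|=2.0000 1/|dy|=1.1547
    cross y-line → (1,4), t=0.3118
    cross x-line → (2,4), t=0.8200
    cross y-line → (2,5), t=1.4665 (wall)
  → r_4 = 1.4665
beam 5: φ=45°, α=105°
  d=(-0.2588,0.9659)  start (1,3)  tX=2.2796 tY=0.2795  stride 1/|dx|=3.8637 1/|dy|=1.0353
    cross y-line → (1,4), t=0.2795
    cross y-line → (1,5), t=1.3148 (wall)
  → r_5 = 1.3148
beam 6: φ=90°, α=150°
  d=(-0.8660,0.5000)  start (1,3)  tX=0.6813 tY=0.5400  stride 1/|dx|=1.1547 1/|dy|=2.0000
    cross y-line → (1,4), t=0.5400
    cross x-line → (0,4), t=0.6813 (wall)
  → r_6 = 0.6813
beam 7: φ=135°, α=195°
  d=(-0.9659,-0.2588)  start (1,3)  tX=0.6108 tY=2.8205  stride 1/|dx|=1.0353 1/|dy|=3.8637
    cross x-line → (0,3), t=0.6108 (wall)
  → r_7 = 0.6108

ranges = [1.7910, 2.7828, 4.9069, 1.4665, 1.3148, 0.6813, 0.6108]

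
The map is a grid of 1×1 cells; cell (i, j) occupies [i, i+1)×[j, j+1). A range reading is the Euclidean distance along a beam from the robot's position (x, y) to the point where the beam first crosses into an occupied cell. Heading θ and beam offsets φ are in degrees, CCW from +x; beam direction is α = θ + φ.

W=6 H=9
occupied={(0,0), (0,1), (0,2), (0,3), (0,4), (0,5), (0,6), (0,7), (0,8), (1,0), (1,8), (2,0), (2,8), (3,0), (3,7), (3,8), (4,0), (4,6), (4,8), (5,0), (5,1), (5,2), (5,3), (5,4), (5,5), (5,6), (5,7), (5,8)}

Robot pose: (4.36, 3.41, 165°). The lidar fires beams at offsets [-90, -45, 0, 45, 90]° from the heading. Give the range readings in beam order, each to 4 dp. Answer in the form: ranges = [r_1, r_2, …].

beam 1: φ=-90°, α=75°
  d=(0.2588,0.9659)  start (4,3)  tX=2.4728 tY=0.6108  stride 1/|dx|=3.8637 1/|dy|=1.0353
    cross y-line → (4,4), t=0.6108
    cross y-line → (4,5), t=1.6461
    cross x-line → (5,5), t=2.4728 (wall)
  → r_1 = 2.4728
beam 2: φ=-45°, α=120°
  d=(-0.5000,0.8660)  start (4,3)  tX=0.7200 tY=0.6813  stride 1/|dx|=2.0000 1/|dy|=1.1547
    cross y-line → (4,4), t=0.6813
    cross x-line → (3,4), t=0.7200
    cross y-line → (3,5), t=1.8360
    cross x-line → (2,5), t=2.7200
    cross y-line → (2,6), t=2.9907
    cross y-line → (2,7), t=4.1454
    cross x-line → (1,7), t=4.7200
    cross y-line → (1,8), t=5.3001 (wall)
  → r_2 = 5.3001
beam 3: φ=0°, α=165°
  d=(-0.9659,0.2588)  start (4,3)  tX=0.3727 tY=2.2796  stride 1/|dx|=1.0353 1/|dy|=3.8637
    cross x-line → (3,3), t=0.3727
    cross x-line → (2,3), t=1.4080
    cross y-line → (2,4), t=2.2796
    cross x-line → (1,4), t=2.4433
    cross x-line → (0,4), t=3.4785 (wall)
  → r_3 = 3.4785
beam 4: φ=45°, α=210°
  d=(-0.8660,-0.5000)  start (4,3)  tX=0.4157 tY=0.8200  stride 1/|dx|=1.1547 1/|dy|=2.0000
    cross x-line → (3,3), t=0.4157
    cross y-line → (3,2), t=0.8200
    cross x-line → (2,2), t=1.5704
    cross x-line → (1,2), t=2.7251
    cross y-line → (1,1), t=2.8200
    cross x-line → (0,1), t=3.8798 (wall)
  → r_4 = 3.8798
beam 5: φ=90°, α=255°
  d=(-0.2588,-0.9659)  start (4,3)  tX=1.3909 tY=0.4245  stride 1/|dx|=3.8637 1/|dy|=1.0353
    cross y-line → (4,2), t=0.4245
    cross x-line → (3,2), t=1.3909
    cross y-line → (3,1), t=1.4597
    cross y-line → (3,0), t=2.4950 (wall)
  → r_5 = 2.4950

ranges = [2.4728, 5.3001, 3.4785, 3.8798, 2.4950]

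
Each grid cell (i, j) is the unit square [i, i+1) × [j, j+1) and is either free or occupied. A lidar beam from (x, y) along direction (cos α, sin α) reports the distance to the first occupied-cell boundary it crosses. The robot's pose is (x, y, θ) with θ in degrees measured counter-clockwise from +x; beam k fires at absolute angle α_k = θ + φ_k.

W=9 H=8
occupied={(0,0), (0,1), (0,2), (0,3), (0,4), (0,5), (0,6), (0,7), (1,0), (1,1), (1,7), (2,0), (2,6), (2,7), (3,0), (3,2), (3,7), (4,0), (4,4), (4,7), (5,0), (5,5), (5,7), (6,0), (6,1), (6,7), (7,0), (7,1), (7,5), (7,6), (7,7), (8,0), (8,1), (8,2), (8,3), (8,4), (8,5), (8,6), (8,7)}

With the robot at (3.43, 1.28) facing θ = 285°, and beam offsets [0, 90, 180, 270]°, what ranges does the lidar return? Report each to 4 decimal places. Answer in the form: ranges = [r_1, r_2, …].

ranges = [0.2899, 2.6607, 0.7454, 1.0818]

beam 1: φ=0°, α=285°
  dir = (cos 285°, sin 285°) = (0.2588, -0.9659); from cell (3,1)
  next x-line at t=2.2023, next y-line at t=0.2899; Δt_x=3.8637, Δt_y=1.0353
    y: enter (3,0) at t=0.2899 ← occupied
  → r_1 = 0.2899
beam 2: φ=90°, α=15°
  dir = (cos 15°, sin 15°) = (0.9659, 0.2588); from cell (3,1)
  next x-line at t=0.5901, next y-line at t=2.7819; Δt_x=1.0353, Δt_y=3.8637
    x: enter (4,1) at t=0.5901
    x: enter (5,1) at t=1.6254
    x: enter (6,1) at t=2.6607 ← occupied
  → r_2 = 2.6607
beam 3: φ=180°, α=105°
  dir = (cos 105°, sin 105°) = (-0.2588, 0.9659); from cell (3,1)
  next x-line at t=1.6614, next y-line at t=0.7454; Δt_x=3.8637, Δt_y=1.0353
    y: enter (3,2) at t=0.7454 ← occupied
  → r_3 = 0.7454
beam 4: φ=270°, α=195°
  dir = (cos 195°, sin 195°) = (-0.9659, -0.2588); from cell (3,1)
  next x-line at t=0.4452, next y-line at t=1.0818; Δt_x=1.0353, Δt_y=3.8637
    x: enter (2,1) at t=0.4452
    y: enter (2,0) at t=1.0818 ← occupied
  → r_4 = 1.0818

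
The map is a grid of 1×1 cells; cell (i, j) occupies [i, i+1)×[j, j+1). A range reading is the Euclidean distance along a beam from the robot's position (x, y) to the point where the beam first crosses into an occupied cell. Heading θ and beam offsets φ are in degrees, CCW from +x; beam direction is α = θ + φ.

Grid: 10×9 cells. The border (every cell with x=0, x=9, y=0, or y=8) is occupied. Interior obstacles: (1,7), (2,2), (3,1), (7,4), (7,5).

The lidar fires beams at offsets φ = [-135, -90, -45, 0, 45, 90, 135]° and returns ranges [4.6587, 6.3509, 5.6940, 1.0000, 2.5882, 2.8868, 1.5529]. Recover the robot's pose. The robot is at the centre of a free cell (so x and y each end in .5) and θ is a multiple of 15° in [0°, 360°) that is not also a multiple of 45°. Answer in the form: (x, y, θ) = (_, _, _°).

The pose lattice has 51·16 = 816 candidates. Test each by forward raycasting.
  (7.5, 7.5, 330°): beam 1 = 6.7293 ≠ 4.6587 ✗
  (1.5, 6.5, 120°): beam 1 = 5.6940 ≠ 4.6587 ✗
  (5.5, 5.5, 300°): beam 2 = 5.1962 ≠ 6.3509 ✗
  …
  (6.5, 6.5, 300°): r_1=4.6587, r_2=6.3509, r_3=5.6940, r_4=1.0000, r_5=2.5882, r_6=2.8868, r_7=1.5529 — all match ✓
Unique over the lattice → pose = (6.5, 6.5, 300°).

(x, y, θ) = (6.5, 6.5, 300°)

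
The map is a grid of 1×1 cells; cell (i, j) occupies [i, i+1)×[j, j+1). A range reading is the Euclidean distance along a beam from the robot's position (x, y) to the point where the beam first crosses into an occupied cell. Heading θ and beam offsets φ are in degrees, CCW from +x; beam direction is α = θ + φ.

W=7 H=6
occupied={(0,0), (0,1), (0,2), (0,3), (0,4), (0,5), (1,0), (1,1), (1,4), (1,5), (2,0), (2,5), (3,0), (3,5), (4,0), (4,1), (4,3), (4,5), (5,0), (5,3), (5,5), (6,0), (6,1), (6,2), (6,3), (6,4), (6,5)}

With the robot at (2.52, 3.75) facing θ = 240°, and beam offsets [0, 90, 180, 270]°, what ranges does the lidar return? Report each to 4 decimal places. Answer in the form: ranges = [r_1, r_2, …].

beam 1: φ=0°, α=240°
  cosα=-0.5000 sinα=-0.8660 | (2,3) | tMaxX 1.0400 tMaxY 0.8660 | tΔX 2.0000 tΔY 1.1547
    t=0.8660 [y] (2,2)
    t=1.0400 [x] (1,2)
    t=2.0207 [y] (1,1) — stop
  → r_1 = 2.0207
beam 2: φ=90°, α=330°
  cosα=0.8660 sinα=-0.5000 | (2,3) | tMaxX 0.5543 tMaxY 1.5000 | tΔX 1.1547 tΔY 2.0000
    t=0.5543 [x] (3,3)
    t=1.5000 [y] (3,2)
    t=1.7090 [x] (4,2)
    t=2.8637 [x] (5,2)
    t=3.5000 [y] (5,1)
    t=4.0184 [x] (6,1) — stop
  → r_2 = 4.0184
beam 3: φ=180°, α=60°
  cosα=0.5000 sinα=0.8660 | (2,3) | tMaxX 0.9600 tMaxY 0.2887 | tΔX 2.0000 tΔY 1.1547
    t=0.2887 [y] (2,4)
    t=0.9600 [x] (3,4)
    t=1.4434 [y] (3,5) — stop
  → r_3 = 1.4434
beam 4: φ=270°, α=150°
  cosα=-0.8660 sinα=0.5000 | (2,3) | tMaxX 0.6004 tMaxY 0.5000 | tΔX 1.1547 tΔY 2.0000
    t=0.5000 [y] (2,4)
    t=0.6004 [x] (1,4) — stop
  → r_4 = 0.6004

ranges = [2.0207, 4.0184, 1.4434, 0.6004]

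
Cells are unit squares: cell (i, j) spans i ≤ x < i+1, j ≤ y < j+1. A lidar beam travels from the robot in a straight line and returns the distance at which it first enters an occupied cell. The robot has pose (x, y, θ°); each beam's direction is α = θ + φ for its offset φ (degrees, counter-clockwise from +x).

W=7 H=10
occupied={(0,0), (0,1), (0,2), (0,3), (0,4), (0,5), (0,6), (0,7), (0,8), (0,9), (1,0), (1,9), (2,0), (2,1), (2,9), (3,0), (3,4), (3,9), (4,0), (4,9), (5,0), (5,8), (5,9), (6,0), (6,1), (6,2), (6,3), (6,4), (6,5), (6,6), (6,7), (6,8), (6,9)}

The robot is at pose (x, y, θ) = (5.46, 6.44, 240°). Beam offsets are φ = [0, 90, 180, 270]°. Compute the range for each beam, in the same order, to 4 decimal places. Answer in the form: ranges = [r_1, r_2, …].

beam 1: φ=0°, α=240°
  d=(-0.5000,-0.8660)  start (5,6)  tX=0.9200 tY=0.5081  stride 1/|dx|=2.0000 1/|dy|=1.1547
    cross y-line → (5,5), t=0.5081
    cross x-line → (4,5), t=0.9200
    cross y-line → (4,4), t=1.6628
    cross y-line → (4,3), t=2.8175
    cross x-line → (3,3), t=2.9200
    cross y-line → (3,2), t=3.9722
    cross x-line → (2,2), t=4.9200
    cross y-line → (2,1), t=5.1269 (wall)
  → r_1 = 5.1269
beam 2: φ=90°, α=330°
  d=(0.8660,-0.5000)  start (5,6)  tX=0.6235 tY=0.8800  stride 1/|dx|=1.1547 1/|dy|=2.0000
    cross x-line → (6,6), t=0.6235 (wall)
  → r_2 = 0.6235
beam 3: φ=180°, α=60°
  d=(0.5000,0.8660)  start (5,6)  tX=1.0800 tY=0.6466  stride 1/|dx|=2.0000 1/|dy|=1.1547
    cross y-line → (5,7), t=0.6466
    cross x-line → (6,7), t=1.0800 (wall)
  → r_3 = 1.0800
beam 4: φ=270°, α=150°
  d=(-0.8660,0.5000)  start (5,6)  tX=0.5312 tY=1.1200  stride 1/|dx|=1.1547 1/|dy|=2.0000
    cross x-line → (4,6), t=0.5312
    cross y-line → (4,7), t=1.1200
    cross x-line → (3,7), t=1.6859
    cross x-line → (2,7), t=2.8406
    cross y-line → (2,8), t=3.1200
    cross x-line → (1,8), t=3.9953
    cross y-line → (1,9), t=5.1200 (wall)
  → r_4 = 5.1200

ranges = [5.1269, 0.6235, 1.0800, 5.1200]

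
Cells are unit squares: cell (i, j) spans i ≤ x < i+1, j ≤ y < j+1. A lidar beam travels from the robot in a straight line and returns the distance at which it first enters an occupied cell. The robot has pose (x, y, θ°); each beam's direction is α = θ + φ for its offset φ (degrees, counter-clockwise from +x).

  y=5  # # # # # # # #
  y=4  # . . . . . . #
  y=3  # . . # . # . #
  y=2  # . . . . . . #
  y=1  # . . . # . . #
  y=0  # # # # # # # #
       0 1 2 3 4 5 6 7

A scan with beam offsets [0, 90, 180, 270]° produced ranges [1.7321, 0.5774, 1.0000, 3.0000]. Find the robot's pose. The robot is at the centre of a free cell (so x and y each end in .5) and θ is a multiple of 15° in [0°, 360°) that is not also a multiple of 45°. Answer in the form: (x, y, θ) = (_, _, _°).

Enumerate (i+0.5, j+0.5, θ) over the 21 free cells and 16 admissible headings. For each, cast all 4 beams and compare to the given ranges.
  (2.5, 4.5, 60°): beam 1 = 0.5774 ≠ 1.7321 ✗
  (1.5, 4.5, 15°): beam 1 = 1.9319 ≠ 1.7321 ✗
  (4.5, 2.5, 330°): beam 1 = 2.8868 ≠ 1.7321 ✗
  (1.5, 1.5, 330°): beam 1 = 1.0000 ≠ 1.7321 ✗
  (3.5, 1.5, 60°): beam 1 = 4.0415 ≠ 1.7321 ✗
  …
  (1.5, 3.5, 60°): r_1=1.7321, r_2=0.5774, r_3=1.0000, r_4=3.0000 — all match ✓
No second candidate reproduces the full scan.

(x, y, θ) = (1.5, 3.5, 60°)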